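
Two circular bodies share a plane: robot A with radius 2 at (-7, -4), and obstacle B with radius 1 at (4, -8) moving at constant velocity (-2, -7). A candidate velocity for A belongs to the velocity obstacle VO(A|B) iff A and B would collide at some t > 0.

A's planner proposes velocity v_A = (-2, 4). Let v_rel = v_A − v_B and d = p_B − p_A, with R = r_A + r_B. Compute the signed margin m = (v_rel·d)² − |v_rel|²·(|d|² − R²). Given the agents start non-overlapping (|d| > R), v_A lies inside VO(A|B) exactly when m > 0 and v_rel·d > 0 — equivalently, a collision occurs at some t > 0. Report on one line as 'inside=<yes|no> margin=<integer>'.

d = (11, -4),  |d|² = 137;  R = 2+1 = 3,  c = 137−3² = 128
v_rel = (0, 11),  |v_rel|² = 121;  v_rel·d = (0)·(11) + (11)·(-4) = -44
121·t² + 88·t + 128 = 0  ⇒  m = (-44)² − 121·128 = -13552
m = -13552 < 0,  v_rel·d = -44 < 0  ⇒  outside

inside=no margin=-13552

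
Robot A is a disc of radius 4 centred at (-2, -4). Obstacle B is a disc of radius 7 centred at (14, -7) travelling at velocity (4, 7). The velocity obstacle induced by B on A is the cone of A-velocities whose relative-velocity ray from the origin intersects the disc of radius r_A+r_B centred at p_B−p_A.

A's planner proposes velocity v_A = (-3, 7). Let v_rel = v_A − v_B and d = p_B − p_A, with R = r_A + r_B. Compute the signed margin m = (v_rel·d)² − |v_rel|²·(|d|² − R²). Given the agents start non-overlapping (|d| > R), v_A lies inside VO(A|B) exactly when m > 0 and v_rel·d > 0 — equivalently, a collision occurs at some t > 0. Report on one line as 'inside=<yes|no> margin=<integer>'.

d = (16, -3),  |d|² = 265;  R = 4+7 = 11,  c = 265−11² = 144
v_rel = (-7, 0),  |v_rel|² = 49;  v_rel·d = (-7)·(16) + (0)·(-3) = -112
49·t² + 224·t + 144 = 0  ⇒  m = (-112)² − 49·144 = 5488
m = 5488 > 0,  v_rel·d = -112 < 0  ⇒  outside

inside=no margin=5488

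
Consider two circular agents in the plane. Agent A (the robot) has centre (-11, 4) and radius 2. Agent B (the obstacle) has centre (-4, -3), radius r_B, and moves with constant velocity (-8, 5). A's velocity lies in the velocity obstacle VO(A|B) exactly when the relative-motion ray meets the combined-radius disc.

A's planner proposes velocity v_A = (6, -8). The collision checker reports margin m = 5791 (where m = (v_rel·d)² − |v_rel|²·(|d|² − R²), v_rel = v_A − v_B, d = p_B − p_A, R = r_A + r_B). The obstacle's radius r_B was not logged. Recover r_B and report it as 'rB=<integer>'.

m = 5791
d = (7, -7);  v_rel = (14, -13),  |v_rel|² = 365
v_rel×d = (14)·(-7) − (-13)·(7) = -7
since m = R²·365 − (-7)²:  R² = (49 + 5791) / 365 = 16
R = √16 = 4  ⇒  r_B = 4 − 2 = 2

rB=2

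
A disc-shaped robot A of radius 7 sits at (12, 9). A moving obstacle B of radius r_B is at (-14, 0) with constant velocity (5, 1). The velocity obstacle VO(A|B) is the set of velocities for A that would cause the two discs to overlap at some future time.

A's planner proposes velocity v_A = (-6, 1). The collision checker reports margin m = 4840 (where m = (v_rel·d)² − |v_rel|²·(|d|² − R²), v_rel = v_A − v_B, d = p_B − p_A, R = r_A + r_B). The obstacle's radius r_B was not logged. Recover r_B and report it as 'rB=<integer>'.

m = 4840
d = (-26, -9);  v_rel = (-11, 0),  |v_rel|² = 121
v_rel×d = (-11)·(-9) − (0)·(-26) = 99
since m = R²·121 − 99²:  R² = (9801 + 4840) / 121 = 121
R = √121 = 11  ⇒  r_B = 11 − 7 = 4

rB=4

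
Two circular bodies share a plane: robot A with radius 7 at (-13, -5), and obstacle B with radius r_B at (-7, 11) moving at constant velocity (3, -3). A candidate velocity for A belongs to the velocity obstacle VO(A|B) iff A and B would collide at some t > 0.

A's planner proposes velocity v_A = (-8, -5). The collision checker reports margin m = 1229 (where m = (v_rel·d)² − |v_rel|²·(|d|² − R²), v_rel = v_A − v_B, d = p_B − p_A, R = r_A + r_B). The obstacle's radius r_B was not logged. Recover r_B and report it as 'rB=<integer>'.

m = 1229
d = (6, 16);  v_rel = (-11, -2),  |v_rel|² = 125
v_rel×d = (-11)·(16) − (-2)·(6) = -164
since m = R²·125 − (-164)²:  R² = (26896 + 1229) / 125 = 225
R = √225 = 15  ⇒  r_B = 15 − 7 = 8

rB=8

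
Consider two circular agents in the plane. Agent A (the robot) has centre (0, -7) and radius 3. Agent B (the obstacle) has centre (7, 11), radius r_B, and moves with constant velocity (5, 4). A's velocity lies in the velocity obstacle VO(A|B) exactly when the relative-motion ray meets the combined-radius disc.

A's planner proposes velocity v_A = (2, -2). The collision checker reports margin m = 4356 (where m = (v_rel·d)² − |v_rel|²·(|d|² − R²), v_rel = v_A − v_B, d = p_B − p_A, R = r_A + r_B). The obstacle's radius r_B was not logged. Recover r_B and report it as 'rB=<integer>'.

m = 4356
d = (7, 18);  v_rel = (-3, -6),  |v_rel|² = 45
v_rel×d = (-3)·(18) − (-6)·(7) = -12
since m = R²·45 − (-12)²:  R² = (144 + 4356) / 45 = 100
R = √100 = 10  ⇒  r_B = 10 − 3 = 7

rB=7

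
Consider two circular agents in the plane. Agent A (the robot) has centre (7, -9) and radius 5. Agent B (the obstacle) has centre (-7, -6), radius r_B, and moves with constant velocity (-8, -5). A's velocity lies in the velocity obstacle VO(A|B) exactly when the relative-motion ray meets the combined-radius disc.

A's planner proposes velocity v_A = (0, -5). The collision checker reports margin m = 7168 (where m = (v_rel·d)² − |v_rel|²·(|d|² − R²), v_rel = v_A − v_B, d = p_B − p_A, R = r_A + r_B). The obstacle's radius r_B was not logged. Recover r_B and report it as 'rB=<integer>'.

m = 7168
d = (-14, 3);  v_rel = (8, 0),  |v_rel|² = 64
v_rel×d = (8)·(3) − (0)·(-14) = 24
since m = R²·64 − 24²:  R² = (576 + 7168) / 64 = 121
R = √121 = 11  ⇒  r_B = 11 − 5 = 6

rB=6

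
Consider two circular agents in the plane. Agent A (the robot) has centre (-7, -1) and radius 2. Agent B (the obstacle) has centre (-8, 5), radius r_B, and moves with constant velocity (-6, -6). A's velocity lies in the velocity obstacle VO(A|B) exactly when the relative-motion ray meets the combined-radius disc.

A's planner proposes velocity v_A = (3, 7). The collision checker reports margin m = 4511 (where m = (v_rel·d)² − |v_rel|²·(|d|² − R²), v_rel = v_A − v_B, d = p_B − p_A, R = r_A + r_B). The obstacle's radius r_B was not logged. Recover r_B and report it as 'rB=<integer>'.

m = 4511
d = (-1, 6);  v_rel = (9, 13),  |v_rel|² = 250
v_rel×d = (9)·(6) − (13)·(-1) = 67
since m = R²·250 − 67²:  R² = (4489 + 4511) / 250 = 36
R = √36 = 6  ⇒  r_B = 6 − 2 = 4

rB=4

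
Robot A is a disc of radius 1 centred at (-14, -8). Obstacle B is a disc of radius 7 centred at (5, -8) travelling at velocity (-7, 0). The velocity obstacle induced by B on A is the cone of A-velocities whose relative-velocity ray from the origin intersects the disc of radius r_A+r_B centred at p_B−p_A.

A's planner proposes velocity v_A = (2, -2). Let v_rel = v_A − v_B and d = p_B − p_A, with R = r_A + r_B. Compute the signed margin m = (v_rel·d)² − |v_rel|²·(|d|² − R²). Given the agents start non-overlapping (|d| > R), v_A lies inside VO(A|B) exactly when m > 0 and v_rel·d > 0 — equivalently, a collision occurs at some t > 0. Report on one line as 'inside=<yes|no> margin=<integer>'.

d = (19, 0),  |d|² = 361;  R = 1+7 = 8,  c = 361−8² = 297
v_rel = (9, -2),  |v_rel|² = 85;  v_rel·d = (9)·(19) + (-2)·(0) = 171
85·t² − 342·t + 297 = 0  ⇒  m = 171² − 85·297 = 3996
m = 3996 > 0,  v_rel·d = 171 > 0  ⇒  inside

inside=yes margin=3996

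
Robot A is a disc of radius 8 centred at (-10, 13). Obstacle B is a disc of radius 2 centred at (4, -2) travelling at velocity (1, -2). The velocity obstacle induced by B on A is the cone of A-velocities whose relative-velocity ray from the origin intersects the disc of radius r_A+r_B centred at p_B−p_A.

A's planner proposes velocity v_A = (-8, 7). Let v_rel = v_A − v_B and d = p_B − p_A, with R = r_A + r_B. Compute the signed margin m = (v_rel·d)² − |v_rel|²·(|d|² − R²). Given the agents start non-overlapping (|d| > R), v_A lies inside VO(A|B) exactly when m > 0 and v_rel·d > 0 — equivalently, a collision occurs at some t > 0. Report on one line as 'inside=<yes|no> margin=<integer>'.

d = (14, -15),  |d|² = 421;  R = 8+2 = 10,  c = 421−10² = 321
v_rel = (-9, 9),  |v_rel|² = 162;  v_rel·d = (-9)·(14) + (9)·(-15) = -261
162·t² + 522·t + 321 = 0  ⇒  m = (-261)² − 162·321 = 16119
m = 16119 > 0,  v_rel·d = -261 < 0  ⇒  outside

inside=no margin=16119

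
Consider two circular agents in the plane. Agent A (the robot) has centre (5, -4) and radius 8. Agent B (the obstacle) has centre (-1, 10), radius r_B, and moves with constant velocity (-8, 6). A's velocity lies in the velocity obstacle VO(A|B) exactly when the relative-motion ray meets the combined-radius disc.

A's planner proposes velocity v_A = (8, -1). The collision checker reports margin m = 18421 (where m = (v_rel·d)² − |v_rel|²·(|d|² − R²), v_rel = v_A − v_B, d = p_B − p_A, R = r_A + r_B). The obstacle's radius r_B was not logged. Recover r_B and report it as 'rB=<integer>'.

m = 18421
d = (-6, 14);  v_rel = (16, -7),  |v_rel|² = 305
v_rel×d = (16)·(14) − (-7)·(-6) = 182
since m = R²·305 − 182²:  R² = (33124 + 18421) / 305 = 169
R = √169 = 13  ⇒  r_B = 13 − 8 = 5

rB=5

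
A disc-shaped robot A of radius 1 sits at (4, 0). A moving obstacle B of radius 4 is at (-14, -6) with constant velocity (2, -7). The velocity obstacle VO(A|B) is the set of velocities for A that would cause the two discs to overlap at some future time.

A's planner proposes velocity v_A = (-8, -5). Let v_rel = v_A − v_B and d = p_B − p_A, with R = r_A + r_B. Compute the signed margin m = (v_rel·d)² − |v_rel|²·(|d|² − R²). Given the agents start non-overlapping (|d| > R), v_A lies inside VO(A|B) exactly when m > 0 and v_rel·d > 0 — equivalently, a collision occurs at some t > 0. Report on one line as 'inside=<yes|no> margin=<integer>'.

d = (-18, -6),  |d|² = 360;  R = 1+4 = 5,  c = 360−5² = 335
v_rel = (-10, 2),  |v_rel|² = 104;  v_rel·d = (-10)·(-18) + (2)·(-6) = 168
104·t² − 336·t + 335 = 0  ⇒  m = 168² − 104·335 = -6616
m = -6616 < 0,  v_rel·d = 168 > 0  ⇒  outside

inside=no margin=-6616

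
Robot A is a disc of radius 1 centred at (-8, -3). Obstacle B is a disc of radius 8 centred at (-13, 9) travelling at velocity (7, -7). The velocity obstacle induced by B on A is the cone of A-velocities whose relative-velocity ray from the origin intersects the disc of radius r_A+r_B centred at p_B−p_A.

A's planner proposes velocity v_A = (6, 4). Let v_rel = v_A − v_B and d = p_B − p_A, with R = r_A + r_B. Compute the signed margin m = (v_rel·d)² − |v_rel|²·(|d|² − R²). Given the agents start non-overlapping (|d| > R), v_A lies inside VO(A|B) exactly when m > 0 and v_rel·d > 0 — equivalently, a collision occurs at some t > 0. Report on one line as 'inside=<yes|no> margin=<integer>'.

d = (-5, 12),  |d|² = 169;  R = 1+8 = 9,  c = 169−9² = 88
v_rel = (-1, 11),  |v_rel|² = 122;  v_rel·d = (-1)·(-5) + (11)·(12) = 137
122·t² − 274·t + 88 = 0  ⇒  m = 137² − 122·88 = 8033
m = 8033 > 0,  v_rel·d = 137 > 0  ⇒  inside

inside=yes margin=8033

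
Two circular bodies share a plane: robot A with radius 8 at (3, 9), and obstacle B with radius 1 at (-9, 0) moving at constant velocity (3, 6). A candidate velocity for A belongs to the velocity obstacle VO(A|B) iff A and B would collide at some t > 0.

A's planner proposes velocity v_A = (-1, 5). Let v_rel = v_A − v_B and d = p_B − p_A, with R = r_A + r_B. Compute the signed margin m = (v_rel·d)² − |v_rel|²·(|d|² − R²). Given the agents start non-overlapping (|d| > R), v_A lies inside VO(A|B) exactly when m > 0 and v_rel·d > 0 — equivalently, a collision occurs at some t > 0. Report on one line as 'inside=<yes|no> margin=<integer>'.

d = (-12, -9),  |d|² = 225;  R = 8+1 = 9,  c = 225−9² = 144
v_rel = (-4, -1),  |v_rel|² = 17;  v_rel·d = (-4)·(-12) + (-1)·(-9) = 57
17·t² − 114·t + 144 = 0  ⇒  m = 57² − 17·144 = 801
m = 801 > 0,  v_rel·d = 57 > 0  ⇒  inside

inside=yes margin=801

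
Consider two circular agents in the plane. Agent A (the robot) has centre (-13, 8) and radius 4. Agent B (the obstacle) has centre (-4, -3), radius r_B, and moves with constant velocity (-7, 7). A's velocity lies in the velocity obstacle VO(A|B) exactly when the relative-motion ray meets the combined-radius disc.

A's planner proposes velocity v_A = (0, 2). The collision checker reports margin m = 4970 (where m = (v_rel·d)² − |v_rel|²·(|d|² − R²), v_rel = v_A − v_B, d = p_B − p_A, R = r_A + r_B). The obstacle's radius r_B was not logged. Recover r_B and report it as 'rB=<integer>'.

m = 4970
d = (9, -11);  v_rel = (7, -5),  |v_rel|² = 74
v_rel×d = (7)·(-11) − (-5)·(9) = -32
since m = R²·74 − (-32)²:  R² = (1024 + 4970) / 74 = 81
R = √81 = 9  ⇒  r_B = 9 − 4 = 5

rB=5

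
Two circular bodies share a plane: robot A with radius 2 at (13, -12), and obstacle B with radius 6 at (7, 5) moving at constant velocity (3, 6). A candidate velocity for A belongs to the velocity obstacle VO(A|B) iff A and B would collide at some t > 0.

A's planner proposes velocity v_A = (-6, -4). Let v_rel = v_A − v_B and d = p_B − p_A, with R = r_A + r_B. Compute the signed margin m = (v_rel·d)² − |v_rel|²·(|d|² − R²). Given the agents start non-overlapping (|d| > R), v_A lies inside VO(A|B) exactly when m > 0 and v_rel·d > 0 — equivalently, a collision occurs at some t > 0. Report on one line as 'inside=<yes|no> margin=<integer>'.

d = (-6, 17),  |d|² = 325;  R = 2+6 = 8,  c = 325−8² = 261
v_rel = (-9, -10),  |v_rel|² = 181;  v_rel·d = (-9)·(-6) + (-10)·(17) = -116
181·t² + 232·t + 261 = 0  ⇒  m = (-116)² − 181·261 = -33785
m = -33785 < 0,  v_rel·d = -116 < 0  ⇒  outside

inside=no margin=-33785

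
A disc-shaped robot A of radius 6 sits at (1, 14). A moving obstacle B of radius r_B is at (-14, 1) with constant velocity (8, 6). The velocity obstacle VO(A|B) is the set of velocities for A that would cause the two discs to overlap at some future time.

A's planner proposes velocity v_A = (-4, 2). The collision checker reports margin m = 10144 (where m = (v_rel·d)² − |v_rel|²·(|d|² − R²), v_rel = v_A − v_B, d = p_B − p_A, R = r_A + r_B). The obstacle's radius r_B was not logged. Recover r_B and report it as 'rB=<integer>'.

m = 10144
d = (-15, -13);  v_rel = (-12, -4),  |v_rel|² = 160
v_rel×d = (-12)·(-13) − (-4)·(-15) = 96
since m = R²·160 − 96²:  R² = (9216 + 10144) / 160 = 121
R = √121 = 11  ⇒  r_B = 11 − 6 = 5

rB=5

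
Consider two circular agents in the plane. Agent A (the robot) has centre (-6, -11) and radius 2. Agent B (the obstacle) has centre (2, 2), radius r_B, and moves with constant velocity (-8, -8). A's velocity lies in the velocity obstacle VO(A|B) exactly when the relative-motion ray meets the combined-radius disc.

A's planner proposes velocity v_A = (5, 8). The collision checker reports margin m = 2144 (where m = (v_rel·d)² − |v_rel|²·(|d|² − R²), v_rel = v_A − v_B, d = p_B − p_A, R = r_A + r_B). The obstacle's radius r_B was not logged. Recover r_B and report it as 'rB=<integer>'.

m = 2144
d = (8, 13);  v_rel = (13, 16),  |v_rel|² = 425
v_rel×d = (13)·(13) − (16)·(8) = 41
since m = R²·425 − 41²:  R² = (1681 + 2144) / 425 = 9
R = √9 = 3  ⇒  r_B = 3 − 2 = 1

rB=1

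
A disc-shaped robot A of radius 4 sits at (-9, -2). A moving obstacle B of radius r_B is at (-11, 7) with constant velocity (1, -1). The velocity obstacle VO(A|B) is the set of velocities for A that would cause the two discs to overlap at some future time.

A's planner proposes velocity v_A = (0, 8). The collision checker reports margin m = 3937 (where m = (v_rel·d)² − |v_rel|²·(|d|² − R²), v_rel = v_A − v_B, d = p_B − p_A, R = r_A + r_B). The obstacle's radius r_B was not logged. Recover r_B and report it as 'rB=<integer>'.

m = 3937
d = (-2, 9);  v_rel = (-1, 9),  |v_rel|² = 82
v_rel×d = (-1)·(9) − (9)·(-2) = 9
since m = R²·82 − 9²:  R² = (81 + 3937) / 82 = 49
R = √49 = 7  ⇒  r_B = 7 − 4 = 3

rB=3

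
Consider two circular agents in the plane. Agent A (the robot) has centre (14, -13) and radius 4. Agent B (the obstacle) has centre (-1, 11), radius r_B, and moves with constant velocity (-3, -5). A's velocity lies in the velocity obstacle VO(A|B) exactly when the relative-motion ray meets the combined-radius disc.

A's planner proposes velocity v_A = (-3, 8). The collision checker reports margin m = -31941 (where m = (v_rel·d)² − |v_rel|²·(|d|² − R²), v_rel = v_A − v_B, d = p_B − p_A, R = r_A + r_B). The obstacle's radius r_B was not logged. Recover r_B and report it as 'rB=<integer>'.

m = -31941
d = (-15, 24);  v_rel = (0, 13),  |v_rel|² = 169
v_rel×d = (0)·(24) − (13)·(-15) = 195
since m = R²·169 − 195²:  R² = (38025 + -31941) / 169 = 36
R = √36 = 6  ⇒  r_B = 6 − 4 = 2

rB=2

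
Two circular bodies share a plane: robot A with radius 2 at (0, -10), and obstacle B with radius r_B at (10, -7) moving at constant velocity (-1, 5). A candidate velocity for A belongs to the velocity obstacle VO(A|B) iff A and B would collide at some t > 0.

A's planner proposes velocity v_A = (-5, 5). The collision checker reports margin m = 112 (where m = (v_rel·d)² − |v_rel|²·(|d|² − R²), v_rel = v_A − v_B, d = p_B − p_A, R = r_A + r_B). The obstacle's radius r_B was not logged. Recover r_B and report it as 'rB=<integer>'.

m = 112
d = (10, 3);  v_rel = (-4, 0),  |v_rel|² = 16
v_rel×d = (-4)·(3) − (0)·(10) = -12
since m = R²·16 − (-12)²:  R² = (144 + 112) / 16 = 16
R = √16 = 4  ⇒  r_B = 4 − 2 = 2

rB=2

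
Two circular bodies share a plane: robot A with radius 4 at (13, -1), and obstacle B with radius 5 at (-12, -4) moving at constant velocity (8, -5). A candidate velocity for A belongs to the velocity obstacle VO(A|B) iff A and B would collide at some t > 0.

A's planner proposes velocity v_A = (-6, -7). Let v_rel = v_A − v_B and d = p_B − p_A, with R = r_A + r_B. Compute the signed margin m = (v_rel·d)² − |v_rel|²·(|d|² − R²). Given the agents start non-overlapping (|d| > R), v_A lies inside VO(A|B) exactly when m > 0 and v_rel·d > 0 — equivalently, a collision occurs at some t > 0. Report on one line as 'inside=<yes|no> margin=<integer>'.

d = (-25, -3),  |d|² = 634;  R = 4+5 = 9,  c = 634−9² = 553
v_rel = (-14, -2),  |v_rel|² = 200;  v_rel·d = (-14)·(-25) + (-2)·(-3) = 356
200·t² − 712·t + 553 = 0  ⇒  m = 356² − 200·553 = 16136
m = 16136 > 0,  v_rel·d = 356 > 0  ⇒  inside

inside=yes margin=16136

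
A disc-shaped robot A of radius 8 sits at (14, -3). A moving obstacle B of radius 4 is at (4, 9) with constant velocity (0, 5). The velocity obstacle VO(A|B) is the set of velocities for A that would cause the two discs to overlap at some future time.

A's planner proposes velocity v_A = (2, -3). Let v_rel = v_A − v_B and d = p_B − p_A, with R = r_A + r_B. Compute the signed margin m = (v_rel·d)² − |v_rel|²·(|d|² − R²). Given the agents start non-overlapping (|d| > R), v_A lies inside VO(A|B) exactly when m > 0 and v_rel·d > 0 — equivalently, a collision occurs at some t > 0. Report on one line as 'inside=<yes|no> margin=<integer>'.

d = (-10, 12),  |d|² = 244;  R = 8+4 = 12,  c = 244−12² = 100
v_rel = (2, -8),  |v_rel|² = 68;  v_rel·d = (2)·(-10) + (-8)·(12) = -116
68·t² + 232·t + 100 = 0  ⇒  m = (-116)² − 68·100 = 6656
m = 6656 > 0,  v_rel·d = -116 < 0  ⇒  outside

inside=no margin=6656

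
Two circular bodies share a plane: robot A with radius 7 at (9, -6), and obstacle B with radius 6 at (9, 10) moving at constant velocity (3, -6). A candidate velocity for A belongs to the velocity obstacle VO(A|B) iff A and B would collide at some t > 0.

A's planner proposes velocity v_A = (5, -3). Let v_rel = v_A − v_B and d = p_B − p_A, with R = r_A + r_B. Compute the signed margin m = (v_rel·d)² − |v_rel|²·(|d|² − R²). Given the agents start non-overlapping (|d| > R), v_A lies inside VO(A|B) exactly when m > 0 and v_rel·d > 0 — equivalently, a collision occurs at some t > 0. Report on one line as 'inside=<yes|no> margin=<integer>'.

d = (0, 16),  |d|² = 256;  R = 7+6 = 13,  c = 256−13² = 87
v_rel = (2, 3),  |v_rel|² = 13;  v_rel·d = (2)·(0) + (3)·(16) = 48
13·t² − 96·t + 87 = 0  ⇒  m = 48² − 13·87 = 1173
m = 1173 > 0,  v_rel·d = 48 > 0  ⇒  inside

inside=yes margin=1173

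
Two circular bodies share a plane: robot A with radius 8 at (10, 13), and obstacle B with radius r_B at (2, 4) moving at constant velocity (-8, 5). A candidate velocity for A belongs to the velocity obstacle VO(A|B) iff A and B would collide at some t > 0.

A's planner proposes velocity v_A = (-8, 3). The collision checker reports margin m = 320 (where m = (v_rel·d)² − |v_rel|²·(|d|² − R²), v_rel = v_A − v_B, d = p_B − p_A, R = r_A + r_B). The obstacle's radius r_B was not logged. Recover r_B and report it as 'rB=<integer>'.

m = 320
d = (-8, -9);  v_rel = (0, -2),  |v_rel|² = 4
v_rel×d = (0)·(-9) − (-2)·(-8) = -16
since m = R²·4 − (-16)²:  R² = (256 + 320) / 4 = 144
R = √144 = 12  ⇒  r_B = 12 − 8 = 4

rB=4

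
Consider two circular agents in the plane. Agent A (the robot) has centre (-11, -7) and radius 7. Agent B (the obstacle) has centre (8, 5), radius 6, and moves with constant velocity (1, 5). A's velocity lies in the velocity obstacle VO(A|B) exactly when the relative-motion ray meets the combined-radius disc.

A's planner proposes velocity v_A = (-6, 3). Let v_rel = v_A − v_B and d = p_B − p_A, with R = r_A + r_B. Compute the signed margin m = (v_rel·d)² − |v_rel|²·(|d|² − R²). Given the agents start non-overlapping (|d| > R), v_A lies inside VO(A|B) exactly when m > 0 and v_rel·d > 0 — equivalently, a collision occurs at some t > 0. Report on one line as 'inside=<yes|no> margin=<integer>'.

d = (19, 12),  |d|² = 505;  R = 7+6 = 13,  c = 505−13² = 336
v_rel = (-7, -2),  |v_rel|² = 53;  v_rel·d = (-7)·(19) + (-2)·(12) = -157
53·t² + 314·t + 336 = 0  ⇒  m = (-157)² − 53·336 = 6841
m = 6841 > 0,  v_rel·d = -157 < 0  ⇒  outside

inside=no margin=6841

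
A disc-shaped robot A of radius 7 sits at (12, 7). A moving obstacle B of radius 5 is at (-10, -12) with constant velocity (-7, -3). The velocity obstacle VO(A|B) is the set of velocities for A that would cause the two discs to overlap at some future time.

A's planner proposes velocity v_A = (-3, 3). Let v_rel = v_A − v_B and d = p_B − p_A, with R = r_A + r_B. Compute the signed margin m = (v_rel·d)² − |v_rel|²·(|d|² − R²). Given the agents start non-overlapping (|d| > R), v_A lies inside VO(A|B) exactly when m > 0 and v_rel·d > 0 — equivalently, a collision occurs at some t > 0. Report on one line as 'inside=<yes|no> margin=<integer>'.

d = (-22, -19),  |d|² = 845;  R = 7+5 = 12,  c = 845−12² = 701
v_rel = (4, 6),  |v_rel|² = 52;  v_rel·d = (4)·(-22) + (6)·(-19) = -202
52·t² + 404·t + 701 = 0  ⇒  m = (-202)² − 52·701 = 4352
m = 4352 > 0,  v_rel·d = -202 < 0  ⇒  outside

inside=no margin=4352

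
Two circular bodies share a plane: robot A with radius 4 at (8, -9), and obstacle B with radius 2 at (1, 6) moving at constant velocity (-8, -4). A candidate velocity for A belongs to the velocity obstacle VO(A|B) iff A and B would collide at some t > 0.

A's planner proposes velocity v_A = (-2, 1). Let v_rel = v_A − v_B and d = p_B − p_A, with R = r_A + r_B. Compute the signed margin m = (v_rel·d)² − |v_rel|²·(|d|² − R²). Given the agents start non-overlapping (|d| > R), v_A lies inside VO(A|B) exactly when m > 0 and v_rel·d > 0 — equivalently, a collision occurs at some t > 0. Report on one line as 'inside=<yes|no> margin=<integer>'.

d = (-7, 15),  |d|² = 274;  R = 4+2 = 6,  c = 274−6² = 238
v_rel = (6, 5),  |v_rel|² = 61;  v_rel·d = (6)·(-7) + (5)·(15) = 33
61·t² − 66·t + 238 = 0  ⇒  m = 33² − 61·238 = -13429
m = -13429 < 0,  v_rel·d = 33 > 0  ⇒  outside

inside=no margin=-13429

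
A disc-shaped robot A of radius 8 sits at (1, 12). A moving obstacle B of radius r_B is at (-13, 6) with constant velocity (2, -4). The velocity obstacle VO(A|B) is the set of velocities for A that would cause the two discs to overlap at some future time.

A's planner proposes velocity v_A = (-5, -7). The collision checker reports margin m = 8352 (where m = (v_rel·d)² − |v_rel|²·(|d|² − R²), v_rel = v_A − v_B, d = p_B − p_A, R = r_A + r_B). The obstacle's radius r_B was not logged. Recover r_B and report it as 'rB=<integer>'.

m = 8352
d = (-14, -6);  v_rel = (-7, -3),  |v_rel|² = 58
v_rel×d = (-7)·(-6) − (-3)·(-14) = 0
since m = R²·58 − 0²:  R² = (0 + 8352) / 58 = 144
R = √144 = 12  ⇒  r_B = 12 − 8 = 4

rB=4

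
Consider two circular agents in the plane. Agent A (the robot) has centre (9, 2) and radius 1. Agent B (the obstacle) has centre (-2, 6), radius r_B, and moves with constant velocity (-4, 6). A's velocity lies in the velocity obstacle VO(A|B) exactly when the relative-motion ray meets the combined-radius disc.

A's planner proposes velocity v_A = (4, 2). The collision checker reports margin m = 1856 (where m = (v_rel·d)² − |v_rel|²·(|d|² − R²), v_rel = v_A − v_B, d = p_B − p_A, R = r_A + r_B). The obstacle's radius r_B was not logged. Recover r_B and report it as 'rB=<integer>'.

m = 1856
d = (-11, 4);  v_rel = (8, -4),  |v_rel|² = 80
v_rel×d = (8)·(4) − (-4)·(-11) = -12
since m = R²·80 − (-12)²:  R² = (144 + 1856) / 80 = 25
R = √25 = 5  ⇒  r_B = 5 − 1 = 4

rB=4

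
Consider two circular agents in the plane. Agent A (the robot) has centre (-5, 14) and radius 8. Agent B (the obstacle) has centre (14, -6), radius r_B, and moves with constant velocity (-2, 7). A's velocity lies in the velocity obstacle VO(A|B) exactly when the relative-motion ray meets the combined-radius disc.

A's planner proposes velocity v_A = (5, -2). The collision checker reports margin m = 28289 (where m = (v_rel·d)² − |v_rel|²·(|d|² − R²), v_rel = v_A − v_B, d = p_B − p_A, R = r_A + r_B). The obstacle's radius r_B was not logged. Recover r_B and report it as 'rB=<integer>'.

m = 28289
d = (19, -20);  v_rel = (7, -9),  |v_rel|² = 130
v_rel×d = (7)·(-20) − (-9)·(19) = 31
since m = R²·130 − 31²:  R² = (961 + 28289) / 130 = 225
R = √225 = 15  ⇒  r_B = 15 − 8 = 7

rB=7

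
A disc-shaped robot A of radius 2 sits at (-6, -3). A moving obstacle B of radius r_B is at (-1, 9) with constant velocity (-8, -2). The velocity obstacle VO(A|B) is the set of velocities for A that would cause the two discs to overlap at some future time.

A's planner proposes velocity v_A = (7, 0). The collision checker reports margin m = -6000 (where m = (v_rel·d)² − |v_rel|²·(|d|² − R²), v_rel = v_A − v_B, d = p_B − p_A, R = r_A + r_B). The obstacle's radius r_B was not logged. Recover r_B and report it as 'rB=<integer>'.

m = -6000
d = (5, 12);  v_rel = (15, 2),  |v_rel|² = 229
v_rel×d = (15)·(12) − (2)·(5) = 170
since m = R²·229 − 170²:  R² = (28900 + -6000) / 229 = 100
R = √100 = 10  ⇒  r_B = 10 − 2 = 8

rB=8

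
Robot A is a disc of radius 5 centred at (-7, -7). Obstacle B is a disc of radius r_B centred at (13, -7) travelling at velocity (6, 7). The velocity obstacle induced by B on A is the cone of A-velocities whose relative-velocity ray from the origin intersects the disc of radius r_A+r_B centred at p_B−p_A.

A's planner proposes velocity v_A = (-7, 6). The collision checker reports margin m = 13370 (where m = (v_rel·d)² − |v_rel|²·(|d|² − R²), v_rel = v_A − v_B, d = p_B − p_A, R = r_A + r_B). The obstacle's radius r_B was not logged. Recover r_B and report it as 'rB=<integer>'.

m = 13370
d = (20, 0);  v_rel = (-13, -1),  |v_rel|² = 170
v_rel×d = (-13)·(0) − (-1)·(20) = 20
since m = R²·170 − 20²:  R² = (400 + 13370) / 170 = 81
R = √81 = 9  ⇒  r_B = 9 − 5 = 4

rB=4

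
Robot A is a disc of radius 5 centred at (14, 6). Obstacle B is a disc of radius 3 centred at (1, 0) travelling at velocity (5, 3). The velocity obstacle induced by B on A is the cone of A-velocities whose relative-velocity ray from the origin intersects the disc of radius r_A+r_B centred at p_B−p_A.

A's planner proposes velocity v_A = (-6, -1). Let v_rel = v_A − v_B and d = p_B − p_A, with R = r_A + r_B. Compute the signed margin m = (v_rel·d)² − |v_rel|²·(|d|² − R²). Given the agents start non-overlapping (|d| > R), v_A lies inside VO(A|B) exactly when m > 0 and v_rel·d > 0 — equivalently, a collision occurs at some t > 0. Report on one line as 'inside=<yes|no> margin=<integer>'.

d = (-13, -6),  |d|² = 205;  R = 5+3 = 8,  c = 205−8² = 141
v_rel = (-11, -4),  |v_rel|² = 137;  v_rel·d = (-11)·(-13) + (-4)·(-6) = 167
137·t² − 334·t + 141 = 0  ⇒  m = 167² − 137·141 = 8572
m = 8572 > 0,  v_rel·d = 167 > 0  ⇒  inside

inside=yes margin=8572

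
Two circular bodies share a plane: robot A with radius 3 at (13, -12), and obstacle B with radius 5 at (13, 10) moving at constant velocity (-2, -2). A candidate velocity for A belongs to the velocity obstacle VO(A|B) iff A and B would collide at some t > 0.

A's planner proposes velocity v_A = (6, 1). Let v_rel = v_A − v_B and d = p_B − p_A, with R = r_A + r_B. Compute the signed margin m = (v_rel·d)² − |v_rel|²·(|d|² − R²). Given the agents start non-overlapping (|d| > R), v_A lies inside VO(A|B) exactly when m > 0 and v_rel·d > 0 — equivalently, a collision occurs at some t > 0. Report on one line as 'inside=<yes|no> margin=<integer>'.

d = (0, 22),  |d|² = 484;  R = 3+5 = 8,  c = 484−8² = 420
v_rel = (8, 3),  |v_rel|² = 73;  v_rel·d = (8)·(0) + (3)·(22) = 66
73·t² − 132·t + 420 = 0  ⇒  m = 66² − 73·420 = -26304
m = -26304 < 0,  v_rel·d = 66 > 0  ⇒  outside

inside=no margin=-26304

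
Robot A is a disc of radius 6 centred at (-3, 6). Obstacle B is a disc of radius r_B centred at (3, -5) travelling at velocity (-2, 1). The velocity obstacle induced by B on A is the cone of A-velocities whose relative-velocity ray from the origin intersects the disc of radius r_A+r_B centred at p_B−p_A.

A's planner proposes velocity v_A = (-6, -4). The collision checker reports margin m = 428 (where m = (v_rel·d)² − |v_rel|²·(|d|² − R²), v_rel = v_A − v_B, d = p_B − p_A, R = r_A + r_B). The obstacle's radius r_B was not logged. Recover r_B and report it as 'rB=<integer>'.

m = 428
d = (6, -11);  v_rel = (-4, -5),  |v_rel|² = 41
v_rel×d = (-4)·(-11) − (-5)·(6) = 74
since m = R²·41 − 74²:  R² = (5476 + 428) / 41 = 144
R = √144 = 12  ⇒  r_B = 12 − 6 = 6

rB=6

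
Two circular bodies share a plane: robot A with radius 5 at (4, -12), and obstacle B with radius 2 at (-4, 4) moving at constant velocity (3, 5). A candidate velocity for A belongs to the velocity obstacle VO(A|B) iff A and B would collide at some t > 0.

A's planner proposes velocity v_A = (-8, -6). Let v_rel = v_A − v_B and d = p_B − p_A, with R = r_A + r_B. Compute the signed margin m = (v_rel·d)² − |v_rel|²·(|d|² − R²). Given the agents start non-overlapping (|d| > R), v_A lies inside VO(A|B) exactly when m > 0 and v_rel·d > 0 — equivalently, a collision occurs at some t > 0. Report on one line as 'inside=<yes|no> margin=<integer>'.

d = (-8, 16),  |d|² = 320;  R = 5+2 = 7,  c = 320−7² = 271
v_rel = (-11, -11),  |v_rel|² = 242;  v_rel·d = (-11)·(-8) + (-11)·(16) = -88
242·t² + 176·t + 271 = 0  ⇒  m = (-88)² − 242·271 = -57838
m = -57838 < 0,  v_rel·d = -88 < 0  ⇒  outside

inside=no margin=-57838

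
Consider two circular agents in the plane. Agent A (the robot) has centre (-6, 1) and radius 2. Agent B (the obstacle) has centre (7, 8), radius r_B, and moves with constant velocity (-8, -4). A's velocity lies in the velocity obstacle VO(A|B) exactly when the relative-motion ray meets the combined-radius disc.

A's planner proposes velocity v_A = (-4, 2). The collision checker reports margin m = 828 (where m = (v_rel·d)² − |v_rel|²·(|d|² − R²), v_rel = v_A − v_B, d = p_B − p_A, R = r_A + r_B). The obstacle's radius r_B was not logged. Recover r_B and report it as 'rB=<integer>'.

m = 828
d = (13, 7);  v_rel = (4, 6),  |v_rel|² = 52
v_rel×d = (4)·(7) − (6)·(13) = -50
since m = R²·52 − (-50)²:  R² = (2500 + 828) / 52 = 64
R = √64 = 8  ⇒  r_B = 8 − 2 = 6

rB=6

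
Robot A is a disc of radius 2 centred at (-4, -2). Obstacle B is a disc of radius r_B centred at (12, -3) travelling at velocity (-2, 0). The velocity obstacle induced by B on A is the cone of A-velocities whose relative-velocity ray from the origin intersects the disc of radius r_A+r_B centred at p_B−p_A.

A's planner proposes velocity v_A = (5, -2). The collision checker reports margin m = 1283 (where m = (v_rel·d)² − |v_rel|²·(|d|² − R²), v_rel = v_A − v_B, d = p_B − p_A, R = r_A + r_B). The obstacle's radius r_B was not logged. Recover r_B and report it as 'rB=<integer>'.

m = 1283
d = (16, -1);  v_rel = (7, -2),  |v_rel|² = 53
v_rel×d = (7)·(-1) − (-2)·(16) = 25
since m = R²·53 − 25²:  R² = (625 + 1283) / 53 = 36
R = √36 = 6  ⇒  r_B = 6 − 2 = 4

rB=4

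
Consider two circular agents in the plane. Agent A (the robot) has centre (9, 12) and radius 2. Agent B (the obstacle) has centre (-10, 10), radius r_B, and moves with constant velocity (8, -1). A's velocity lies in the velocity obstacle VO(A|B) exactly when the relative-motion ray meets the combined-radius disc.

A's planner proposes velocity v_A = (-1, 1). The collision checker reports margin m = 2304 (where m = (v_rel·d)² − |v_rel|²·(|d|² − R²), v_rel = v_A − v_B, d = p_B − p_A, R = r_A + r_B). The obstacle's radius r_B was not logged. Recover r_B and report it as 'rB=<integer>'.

m = 2304
d = (-19, -2);  v_rel = (-9, 2),  |v_rel|² = 85
v_rel×d = (-9)·(-2) − (2)·(-19) = 56
since m = R²·85 − 56²:  R² = (3136 + 2304) / 85 = 64
R = √64 = 8  ⇒  r_B = 8 − 2 = 6

rB=6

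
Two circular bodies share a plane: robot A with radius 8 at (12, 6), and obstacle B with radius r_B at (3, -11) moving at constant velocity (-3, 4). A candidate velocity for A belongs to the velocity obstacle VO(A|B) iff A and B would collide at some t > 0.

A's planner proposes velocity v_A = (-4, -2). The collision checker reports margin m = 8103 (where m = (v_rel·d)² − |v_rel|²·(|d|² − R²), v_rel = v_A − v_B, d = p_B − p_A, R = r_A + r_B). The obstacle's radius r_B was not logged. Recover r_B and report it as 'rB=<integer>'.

m = 8103
d = (-9, -17);  v_rel = (-1, -6),  |v_rel|² = 37
v_rel×d = (-1)·(-17) − (-6)·(-9) = -37
since m = R²·37 − (-37)²:  R² = (1369 + 8103) / 37 = 256
R = √256 = 16  ⇒  r_B = 16 − 8 = 8

rB=8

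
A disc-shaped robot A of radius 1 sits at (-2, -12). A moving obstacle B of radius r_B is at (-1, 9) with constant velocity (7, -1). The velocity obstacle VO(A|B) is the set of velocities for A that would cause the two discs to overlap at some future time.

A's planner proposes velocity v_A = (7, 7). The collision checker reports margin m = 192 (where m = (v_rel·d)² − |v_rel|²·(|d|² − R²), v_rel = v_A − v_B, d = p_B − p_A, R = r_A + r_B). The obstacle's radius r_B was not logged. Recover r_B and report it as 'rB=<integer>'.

m = 192
d = (1, 21);  v_rel = (0, 8),  |v_rel|² = 64
v_rel×d = (0)·(21) − (8)·(1) = -8
since m = R²·64 − (-8)²:  R² = (64 + 192) / 64 = 4
R = √4 = 2  ⇒  r_B = 2 − 1 = 1

rB=1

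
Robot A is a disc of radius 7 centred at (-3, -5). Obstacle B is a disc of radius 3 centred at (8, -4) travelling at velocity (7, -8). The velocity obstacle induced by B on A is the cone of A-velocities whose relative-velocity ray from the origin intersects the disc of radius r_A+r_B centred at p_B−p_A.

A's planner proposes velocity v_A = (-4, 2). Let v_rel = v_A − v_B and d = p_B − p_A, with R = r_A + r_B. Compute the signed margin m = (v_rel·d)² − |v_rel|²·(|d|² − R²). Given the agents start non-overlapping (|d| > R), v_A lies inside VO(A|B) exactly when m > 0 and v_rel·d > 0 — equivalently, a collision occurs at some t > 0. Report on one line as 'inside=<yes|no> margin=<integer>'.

d = (11, 1),  |d|² = 122;  R = 7+3 = 10,  c = 122−10² = 22
v_rel = (-11, 10),  |v_rel|² = 221;  v_rel·d = (-11)·(11) + (10)·(1) = -111
221·t² + 222·t + 22 = 0  ⇒  m = (-111)² − 221·22 = 7459
m = 7459 > 0,  v_rel·d = -111 < 0  ⇒  outside

inside=no margin=7459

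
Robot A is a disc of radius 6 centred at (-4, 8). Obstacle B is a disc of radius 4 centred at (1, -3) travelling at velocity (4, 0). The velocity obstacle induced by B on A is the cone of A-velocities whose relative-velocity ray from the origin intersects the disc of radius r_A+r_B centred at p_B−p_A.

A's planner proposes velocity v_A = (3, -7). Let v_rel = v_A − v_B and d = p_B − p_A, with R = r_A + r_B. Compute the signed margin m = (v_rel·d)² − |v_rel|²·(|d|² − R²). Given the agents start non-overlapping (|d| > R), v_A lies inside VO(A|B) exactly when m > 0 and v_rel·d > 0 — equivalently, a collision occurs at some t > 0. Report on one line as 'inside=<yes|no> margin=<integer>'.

d = (5, -11),  |d|² = 146;  R = 6+4 = 10,  c = 146−10² = 46
v_rel = (-1, -7),  |v_rel|² = 50;  v_rel·d = (-1)·(5) + (-7)·(-11) = 72
50·t² − 144·t + 46 = 0  ⇒  m = 72² − 50·46 = 2884
m = 2884 > 0,  v_rel·d = 72 > 0  ⇒  inside

inside=yes margin=2884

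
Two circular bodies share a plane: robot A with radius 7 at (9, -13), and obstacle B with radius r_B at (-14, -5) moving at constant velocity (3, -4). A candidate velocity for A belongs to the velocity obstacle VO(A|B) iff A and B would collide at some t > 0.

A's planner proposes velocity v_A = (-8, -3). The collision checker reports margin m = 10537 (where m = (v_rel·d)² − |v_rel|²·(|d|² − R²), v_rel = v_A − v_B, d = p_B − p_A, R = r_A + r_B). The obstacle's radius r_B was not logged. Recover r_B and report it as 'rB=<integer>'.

m = 10537
d = (-23, 8);  v_rel = (-11, 1),  |v_rel|² = 122
v_rel×d = (-11)·(8) − (1)·(-23) = -65
since m = R²·122 − (-65)²:  R² = (4225 + 10537) / 122 = 121
R = √121 = 11  ⇒  r_B = 11 − 7 = 4

rB=4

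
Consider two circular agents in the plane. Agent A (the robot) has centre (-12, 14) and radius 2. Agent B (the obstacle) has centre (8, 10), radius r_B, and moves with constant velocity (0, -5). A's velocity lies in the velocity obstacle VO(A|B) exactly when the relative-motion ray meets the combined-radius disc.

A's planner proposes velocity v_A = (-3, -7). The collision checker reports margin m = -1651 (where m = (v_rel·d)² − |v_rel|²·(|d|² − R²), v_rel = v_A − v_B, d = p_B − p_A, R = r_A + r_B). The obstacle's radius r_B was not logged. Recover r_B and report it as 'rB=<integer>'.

m = -1651
d = (20, -4);  v_rel = (-3, -2),  |v_rel|² = 13
v_rel×d = (-3)·(-4) − (-2)·(20) = 52
since m = R²·13 − 52²:  R² = (2704 + -1651) / 13 = 81
R = √81 = 9  ⇒  r_B = 9 − 2 = 7

rB=7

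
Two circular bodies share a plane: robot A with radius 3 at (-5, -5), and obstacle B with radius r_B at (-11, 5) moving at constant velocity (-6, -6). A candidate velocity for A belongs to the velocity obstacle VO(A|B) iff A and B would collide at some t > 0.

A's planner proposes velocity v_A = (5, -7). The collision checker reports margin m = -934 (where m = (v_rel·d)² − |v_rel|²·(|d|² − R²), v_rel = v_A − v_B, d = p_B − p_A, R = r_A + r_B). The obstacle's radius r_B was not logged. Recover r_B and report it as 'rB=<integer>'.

m = -934
d = (-6, 10);  v_rel = (11, -1),  |v_rel|² = 122
v_rel×d = (11)·(10) − (-1)·(-6) = 104
since m = R²·122 − 104²:  R² = (10816 + -934) / 122 = 81
R = √81 = 9  ⇒  r_B = 9 − 3 = 6

rB=6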